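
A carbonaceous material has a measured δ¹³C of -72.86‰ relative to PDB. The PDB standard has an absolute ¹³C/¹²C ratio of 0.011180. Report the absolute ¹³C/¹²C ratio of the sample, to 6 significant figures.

0.0103654

R_sample = R_standard × (δ¹³C/1000 + 1)
R_sample = 0.011180 × (-72.86/1000 + 1) = 0.011180 × 0.927140
R_sample = 0.0103654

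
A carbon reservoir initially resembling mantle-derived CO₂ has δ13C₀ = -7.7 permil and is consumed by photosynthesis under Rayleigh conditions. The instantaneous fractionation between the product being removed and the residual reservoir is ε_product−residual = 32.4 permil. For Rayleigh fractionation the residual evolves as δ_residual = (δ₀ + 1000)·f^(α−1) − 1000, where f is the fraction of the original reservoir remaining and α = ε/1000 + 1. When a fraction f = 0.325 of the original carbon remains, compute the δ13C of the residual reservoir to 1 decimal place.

-43.2 permil

Rayleigh residual: δ_res = (δ₀ + 1000)·f^(α−1) − 1000
α = ε/1000 + 1 = 1.03240, so α − 1 = 0.03240
f^(α−1) = 0.325^(0.03240) = 0.964240
δ_res = (-7.7 + 1000) × 0.964240 − 1000 = 956.815 − 1000 = -43.18 permil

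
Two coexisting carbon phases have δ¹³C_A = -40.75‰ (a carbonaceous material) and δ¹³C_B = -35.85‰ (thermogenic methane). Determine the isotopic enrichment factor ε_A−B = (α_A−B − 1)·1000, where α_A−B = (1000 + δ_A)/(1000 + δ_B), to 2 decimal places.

-5.08‰

α_A−B = (1000 + -40.75) / (1000 + -35.85) = 959.25 / 964.15 = 0.994918
ε_A−B = (0.994918 − 1) × 1000 = -5.082‰
(The approximation ε ≈ δ_A − δ_B would give -4.90‰.)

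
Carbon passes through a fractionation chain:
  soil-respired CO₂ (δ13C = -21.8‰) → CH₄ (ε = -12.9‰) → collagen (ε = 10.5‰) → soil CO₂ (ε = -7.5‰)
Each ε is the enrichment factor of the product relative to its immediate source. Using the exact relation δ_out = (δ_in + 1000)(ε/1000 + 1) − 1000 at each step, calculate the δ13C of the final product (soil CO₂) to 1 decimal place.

step 1: δ = (-21.80 + 1000)·(-12.9/1000 + 1) − 1000 = -34.42‰
step 2: δ = (-34.42 + 1000)·(10.5/1000 + 1) − 1000 = -24.28‰
step 3: δ = (-24.28 + 1000)·(-7.5/1000 + 1) − 1000 = -31.60‰

-31.6‰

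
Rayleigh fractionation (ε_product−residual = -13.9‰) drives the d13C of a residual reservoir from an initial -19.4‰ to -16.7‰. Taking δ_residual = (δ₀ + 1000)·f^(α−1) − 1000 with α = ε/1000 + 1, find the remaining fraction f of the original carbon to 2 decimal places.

0.82

α − 1 = ε/1000 = -0.0139
(δ_res + 1000)/(δ₀ + 1000) = (-16.7 + 1000)/(-19.4 + 1000) = 983.3/980.6 = 1.002753
f = 1.002753^(1/-0.0139) = exp(ln(1.002753)/-0.0139) = exp(0.00275/-0.0139)
f = exp(-0.1978) = 0.8205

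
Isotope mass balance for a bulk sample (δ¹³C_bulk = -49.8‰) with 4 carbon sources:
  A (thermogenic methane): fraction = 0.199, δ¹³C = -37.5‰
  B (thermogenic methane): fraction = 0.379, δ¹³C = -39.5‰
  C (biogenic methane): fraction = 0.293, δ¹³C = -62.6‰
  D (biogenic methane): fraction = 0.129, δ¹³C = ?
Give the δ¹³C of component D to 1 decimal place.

-70.0‰

Isotope mass balance: δ_bulk = Σ fᵢ·δᵢ.
-49.8 = 0.199×(-37.5) + 0.379×(-39.5) + 0.293×(-62.6) + 0.129×δ_D
0.129·δ_D = -49.8 − (-40.775) = -9.025
δ_D = -9.025 / 0.129 = -69.96‰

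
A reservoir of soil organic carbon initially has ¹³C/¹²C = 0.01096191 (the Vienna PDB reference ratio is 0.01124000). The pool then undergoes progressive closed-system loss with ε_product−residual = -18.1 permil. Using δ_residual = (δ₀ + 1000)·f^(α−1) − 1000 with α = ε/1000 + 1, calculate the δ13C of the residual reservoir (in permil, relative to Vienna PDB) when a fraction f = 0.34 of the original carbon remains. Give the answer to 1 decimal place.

-5.5 permil

δ₀ = (0.01096191/0.01124000 − 1)×1000 = (0.975259 − 1)×1000 = -24.741 permil
α − 1 = ε/1000 = -0.0181
f^(α−1) = 0.34^(-0.0181) = 1.019718
δ_res = (-24.741 + 1000) × 1.019718 − 1000 = 994.489 − 1000 = -5.51 permil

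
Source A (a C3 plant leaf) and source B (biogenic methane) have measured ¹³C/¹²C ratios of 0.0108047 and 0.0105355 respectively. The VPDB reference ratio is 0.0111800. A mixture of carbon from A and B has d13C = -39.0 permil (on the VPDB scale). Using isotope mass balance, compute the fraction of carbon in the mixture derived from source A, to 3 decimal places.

δ_A = (0.0108047/0.0111800 − 1)×1000 = (0.966431 − 1)×1000 = -33.569 permil
δ_B = (0.0105355/0.0111800 − 1)×1000 = (0.942352 − 1)×1000 = -57.648 permil
f_A = (δ_mix − δ_B)/(δ_A − δ_B) = (-39.0 − (-57.648))/(-33.569 − (-57.648))
f_A = 18.648 / 24.079 = 0.7744

0.774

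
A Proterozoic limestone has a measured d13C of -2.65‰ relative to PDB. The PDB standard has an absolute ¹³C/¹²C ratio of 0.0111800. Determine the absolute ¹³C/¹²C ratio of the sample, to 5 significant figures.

0.011150

R_sample = R_standard × (d13C/1000 + 1)
R_sample = 0.0111800 × (-2.65/1000 + 1) = 0.0111800 × 0.997350
R_sample = 0.0111504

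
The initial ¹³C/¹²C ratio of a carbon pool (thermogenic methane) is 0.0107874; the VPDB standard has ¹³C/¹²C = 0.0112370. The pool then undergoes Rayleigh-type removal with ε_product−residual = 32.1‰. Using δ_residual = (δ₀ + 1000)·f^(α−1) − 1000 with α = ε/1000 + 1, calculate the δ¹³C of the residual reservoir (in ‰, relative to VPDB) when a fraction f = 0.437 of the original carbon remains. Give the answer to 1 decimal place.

δ₀ = (0.0107874/0.0112370 − 1)×1000 = (0.959989 − 1)×1000 = -40.011‰
α − 1 = ε/1000 = 0.0321
f^(α−1) = 0.437^(0.0321) = 0.973777
δ_res = (-40.011 + 1000) × 0.973777 − 1000 = 934.815 − 1000 = -65.18‰

-65.2‰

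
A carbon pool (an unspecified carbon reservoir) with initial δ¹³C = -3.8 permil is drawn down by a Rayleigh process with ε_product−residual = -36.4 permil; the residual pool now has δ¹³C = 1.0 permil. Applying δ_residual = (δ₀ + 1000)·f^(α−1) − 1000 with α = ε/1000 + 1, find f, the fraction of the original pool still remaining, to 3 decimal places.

α − 1 = ε/1000 = -0.0364
(δ_res + 1000)/(δ₀ + 1000) = (1.0 + 1000)/(-3.8 + 1000) = 1001.0/996.2 = 1.004818
f = 1.004818^(1/-0.0364) = exp(ln(1.004818)/-0.0364) = exp(0.00481/-0.0364)
f = exp(-0.1321) = 0.8763

0.876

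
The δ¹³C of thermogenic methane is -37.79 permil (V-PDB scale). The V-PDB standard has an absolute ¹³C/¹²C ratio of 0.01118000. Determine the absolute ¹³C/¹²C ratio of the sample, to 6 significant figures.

0.0107575

R_sample = R_standard × (δ¹³C/1000 + 1)
R_sample = 0.01118000 × (-37.79/1000 + 1) = 0.01118000 × 0.962210
R_sample = 0.0107575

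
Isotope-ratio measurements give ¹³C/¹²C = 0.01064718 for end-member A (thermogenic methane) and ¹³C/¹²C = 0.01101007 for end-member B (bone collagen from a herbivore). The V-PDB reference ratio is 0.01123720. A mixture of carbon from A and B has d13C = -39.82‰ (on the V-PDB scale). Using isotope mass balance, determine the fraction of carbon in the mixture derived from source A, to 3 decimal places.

0.607

δ_A = (0.01064718/0.01123720 − 1)×1000 = (0.947494 − 1)×1000 = -52.506‰
δ_B = (0.01101007/0.01123720 − 1)×1000 = (0.979788 − 1)×1000 = -20.212‰
f_A = (δ_mix − δ_B)/(δ_A − δ_B) = (-39.82 − (-20.212))/(-52.506 − (-20.212))
f_A = -19.608 / -32.294 = 0.6072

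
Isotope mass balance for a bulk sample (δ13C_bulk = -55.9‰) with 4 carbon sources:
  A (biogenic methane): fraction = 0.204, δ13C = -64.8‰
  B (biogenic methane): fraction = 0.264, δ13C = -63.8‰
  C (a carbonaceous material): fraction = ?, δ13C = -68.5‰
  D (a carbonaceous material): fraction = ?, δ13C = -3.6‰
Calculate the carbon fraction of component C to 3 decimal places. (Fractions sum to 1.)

Let f_C and f_D be the unknown fractions; fractions sum to 1 so f_C + f_D = 0.532.
Mass balance: Σ fᵢ·δᵢ = δ_bulk ⇒ f_C·(-68.5) + f_D·(-3.6) = -55.9 − (-30.062) = -25.838
Substitute f_D = 0.532 − f_C:
f_C·(-68.5 − -3.6) = -25.838 − 0.532×(-3.6) = -23.922
f_C = -23.922 / -64.9 = 0.3686

0.369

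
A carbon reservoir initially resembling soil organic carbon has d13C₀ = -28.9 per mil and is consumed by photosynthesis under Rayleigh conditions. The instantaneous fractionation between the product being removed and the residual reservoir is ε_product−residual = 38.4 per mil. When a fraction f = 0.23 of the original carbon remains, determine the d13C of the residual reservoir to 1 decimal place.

-82.2 per mil

Rayleigh residual: δ_res = (δ₀ + 1000)·f^(α−1) − 1000
α = ε/1000 + 1 = 1.03840, so α − 1 = 0.03840
f^(α−1) = 0.23^(0.03840) = 0.945127
δ_res = (-28.9 + 1000) × 0.945127 − 1000 = 917.813 − 1000 = -82.19 per mil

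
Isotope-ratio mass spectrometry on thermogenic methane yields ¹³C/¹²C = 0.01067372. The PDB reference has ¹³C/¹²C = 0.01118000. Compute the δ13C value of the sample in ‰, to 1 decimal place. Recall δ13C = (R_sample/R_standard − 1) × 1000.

-45.3‰

δ13C = (R_sample / R_standard − 1) × 1000
R_sample / R_standard = 0.01067372 / 0.01118000 = 0.954716
δ13C = (0.954716 − 1) × 1000 = -45.28‰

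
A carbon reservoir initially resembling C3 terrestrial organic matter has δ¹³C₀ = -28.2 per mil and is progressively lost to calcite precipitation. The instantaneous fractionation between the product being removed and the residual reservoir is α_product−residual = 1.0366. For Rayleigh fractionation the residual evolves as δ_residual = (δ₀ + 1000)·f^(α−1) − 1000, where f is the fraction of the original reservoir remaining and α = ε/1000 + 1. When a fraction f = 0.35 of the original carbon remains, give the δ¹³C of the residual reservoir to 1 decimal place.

-64.8 per mil

Rayleigh residual: δ_res = (δ₀ + 1000)·f^(α−1) − 1000
α − 1 = 0.03660
f^(α−1) = 0.35^(0.03660) = 0.962305
δ_res = (-28.2 + 1000) × 0.962305 − 1000 = 935.168 − 1000 = -64.83 per mil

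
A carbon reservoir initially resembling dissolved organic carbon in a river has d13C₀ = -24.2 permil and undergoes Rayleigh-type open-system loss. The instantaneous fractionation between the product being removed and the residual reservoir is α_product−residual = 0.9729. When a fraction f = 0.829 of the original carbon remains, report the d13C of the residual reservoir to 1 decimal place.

Rayleigh residual: δ_res = (δ₀ + 1000)·f^(α−1) − 1000
α − 1 = -0.02710
f^(α−1) = 0.829^(-0.02710) = 1.005095
δ_res = (-24.2 + 1000) × 1.005095 − 1000 = 980.772 − 1000 = -19.23 permil

-19.2 permil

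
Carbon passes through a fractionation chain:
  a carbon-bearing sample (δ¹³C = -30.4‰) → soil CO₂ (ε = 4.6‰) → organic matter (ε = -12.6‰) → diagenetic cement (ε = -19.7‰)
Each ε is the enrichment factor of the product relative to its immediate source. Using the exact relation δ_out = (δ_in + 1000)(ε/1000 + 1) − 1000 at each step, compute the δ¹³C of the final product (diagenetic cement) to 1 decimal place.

-57.2‰

step 1: δ = (-30.40 + 1000)·(4.6/1000 + 1) − 1000 = -25.94‰
step 2: δ = (-25.94 + 1000)·(-12.6/1000 + 1) − 1000 = -38.21‰
step 3: δ = (-38.21 + 1000)·(-19.7/1000 + 1) − 1000 = -57.16‰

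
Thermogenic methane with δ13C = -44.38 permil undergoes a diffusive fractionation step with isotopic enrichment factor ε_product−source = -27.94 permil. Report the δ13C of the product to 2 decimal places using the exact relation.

Exactly, δ_product = (δ_source + 1000)·(ε/1000 + 1) − 1000.
δ_product = (-44.38 + 1000) × (-27.94/1000 + 1) − 1000
δ_product = -71.080 permil

-71.08 permil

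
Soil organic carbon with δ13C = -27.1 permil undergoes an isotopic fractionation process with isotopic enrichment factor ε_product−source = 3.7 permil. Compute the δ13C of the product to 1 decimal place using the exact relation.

Exactly, δ_product = (δ_source + 1000)·(ε/1000 + 1) − 1000.
δ_product = (-27.1 + 1000) × (3.7/1000 + 1) − 1000
δ_product = -23.50 permil

-23.5 permil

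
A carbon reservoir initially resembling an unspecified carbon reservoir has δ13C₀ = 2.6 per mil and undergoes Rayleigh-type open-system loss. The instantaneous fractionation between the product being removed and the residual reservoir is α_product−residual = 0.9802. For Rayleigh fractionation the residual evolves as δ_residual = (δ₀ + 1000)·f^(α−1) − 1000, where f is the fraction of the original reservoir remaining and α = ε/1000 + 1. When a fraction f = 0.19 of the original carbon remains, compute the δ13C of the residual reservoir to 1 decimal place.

Rayleigh residual: δ_res = (δ₀ + 1000)·f^(α−1) − 1000
α − 1 = -0.01980
f^(α−1) = 0.19^(-0.01980) = 1.033429
δ_res = (2.6 + 1000) × 1.033429 − 1000 = 1036.116 − 1000 = 36.12 per mil

36.1 per mil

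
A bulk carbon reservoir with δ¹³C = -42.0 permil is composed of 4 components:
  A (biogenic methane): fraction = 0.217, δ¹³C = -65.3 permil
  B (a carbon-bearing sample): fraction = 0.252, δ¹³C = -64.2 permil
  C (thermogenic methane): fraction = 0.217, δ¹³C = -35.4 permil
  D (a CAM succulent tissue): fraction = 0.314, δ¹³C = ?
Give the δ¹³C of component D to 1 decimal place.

-12.6 permil

Isotope mass balance: δ_bulk = Σ fᵢ·δᵢ.
-42.0 = 0.217×(-65.3) + 0.252×(-64.2) + 0.217×(-35.4) + 0.314×δ_D
0.314·δ_D = -42.0 − (-38.030) = -3.970
δ_D = -3.970 / 0.314 = -12.64 permil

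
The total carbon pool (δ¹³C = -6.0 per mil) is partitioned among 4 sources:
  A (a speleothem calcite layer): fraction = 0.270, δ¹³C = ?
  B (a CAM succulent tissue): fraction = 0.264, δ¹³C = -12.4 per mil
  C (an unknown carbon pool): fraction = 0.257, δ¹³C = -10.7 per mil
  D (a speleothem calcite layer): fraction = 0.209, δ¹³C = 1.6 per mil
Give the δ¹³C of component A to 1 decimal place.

-1.2 per mil

Isotope mass balance: δ_bulk = Σ fᵢ·δᵢ.
-6.0 = 0.270×δ_A + 0.264×(-12.4) + 0.257×(-10.7) + 0.209×(1.6)
0.270·δ_A = -6.0 − (-5.689) = -0.311
δ_A = -0.311 / 0.270 = -1.15 per mil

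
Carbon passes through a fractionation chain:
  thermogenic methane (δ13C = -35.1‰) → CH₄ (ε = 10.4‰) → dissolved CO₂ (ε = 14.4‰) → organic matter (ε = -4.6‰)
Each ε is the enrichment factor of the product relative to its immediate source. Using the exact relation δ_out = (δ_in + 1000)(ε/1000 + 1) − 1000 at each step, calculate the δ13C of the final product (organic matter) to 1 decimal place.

step 1: δ = (-35.10 + 1000)·(10.4/1000 + 1) − 1000 = -25.07‰
step 2: δ = (-25.07 + 1000)·(14.4/1000 + 1) − 1000 = -11.03‰
step 3: δ = (-11.03 + 1000)·(-4.6/1000 + 1) − 1000 = -15.58‰

-15.6‰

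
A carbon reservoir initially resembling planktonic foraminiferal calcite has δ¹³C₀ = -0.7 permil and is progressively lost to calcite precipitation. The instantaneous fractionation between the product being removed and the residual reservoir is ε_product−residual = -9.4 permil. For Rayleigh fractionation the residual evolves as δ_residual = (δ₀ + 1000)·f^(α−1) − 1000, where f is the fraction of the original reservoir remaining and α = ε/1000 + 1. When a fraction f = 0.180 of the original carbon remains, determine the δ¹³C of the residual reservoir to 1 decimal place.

15.5 permil

Rayleigh residual: δ_res = (δ₀ + 1000)·f^(α−1) − 1000
α = ε/1000 + 1 = 0.99060, so α − 1 = -0.00940
f^(α−1) = 0.180^(-0.00940) = 1.016250
δ_res = (-0.7 + 1000) × 1.016250 − 1000 = 1015.538 − 1000 = 15.54 permil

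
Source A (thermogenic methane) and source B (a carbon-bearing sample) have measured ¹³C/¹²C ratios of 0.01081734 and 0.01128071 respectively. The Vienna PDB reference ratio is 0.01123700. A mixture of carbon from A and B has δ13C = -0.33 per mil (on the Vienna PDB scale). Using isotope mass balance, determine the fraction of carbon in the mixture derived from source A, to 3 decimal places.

0.102

δ_A = (0.01081734/0.01123700 − 1)×1000 = (0.962654 − 1)×1000 = -37.346 per mil
δ_B = (0.01128071/0.01123700 − 1)×1000 = (1.003890 − 1)×1000 = 3.890 per mil
f_A = (δ_mix − δ_B)/(δ_A − δ_B) = (-0.33 − (3.890))/(-37.346 − (3.890))
f_A = -4.220 / -41.236 = 0.1023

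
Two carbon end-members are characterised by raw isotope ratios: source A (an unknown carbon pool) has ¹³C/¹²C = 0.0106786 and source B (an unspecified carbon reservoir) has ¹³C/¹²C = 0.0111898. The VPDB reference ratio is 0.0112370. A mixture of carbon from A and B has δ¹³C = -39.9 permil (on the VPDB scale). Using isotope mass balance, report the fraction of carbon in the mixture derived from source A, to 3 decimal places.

δ_A = (0.0106786/0.0112370 − 1)×1000 = (0.950307 − 1)×1000 = -49.693 permil
δ_B = (0.0111898/0.0112370 − 1)×1000 = (0.995800 − 1)×1000 = -4.200 permil
f_A = (δ_mix − δ_B)/(δ_A − δ_B) = (-39.9 − (-4.200))/(-49.693 − (-4.200))
f_A = -35.700 / -45.493 = 0.7847

0.785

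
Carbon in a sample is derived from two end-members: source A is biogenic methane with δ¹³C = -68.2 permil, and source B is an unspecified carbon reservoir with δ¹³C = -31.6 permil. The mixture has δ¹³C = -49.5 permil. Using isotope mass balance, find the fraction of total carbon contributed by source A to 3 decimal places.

δ_mix = f_A·δ_A + (1 − f_A)·δ_B  ⇒  f_A = (δ_mix − δ_B)/(δ_A − δ_B)
f_A = (-49.5 − (-31.6)) / (-68.2 − (-31.6))
f_A = -17.9 / -36.6 = 0.4891

0.489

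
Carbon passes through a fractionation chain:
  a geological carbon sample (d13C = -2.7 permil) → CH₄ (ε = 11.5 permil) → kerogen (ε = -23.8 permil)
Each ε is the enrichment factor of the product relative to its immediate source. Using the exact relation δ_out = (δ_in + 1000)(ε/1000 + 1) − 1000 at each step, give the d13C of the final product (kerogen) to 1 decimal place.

step 1: δ = (-2.70 + 1000)·(11.5/1000 + 1) − 1000 = 8.77 permil
step 2: δ = (8.77 + 1000)·(-23.8/1000 + 1) − 1000 = -15.24 permil

-15.2 permil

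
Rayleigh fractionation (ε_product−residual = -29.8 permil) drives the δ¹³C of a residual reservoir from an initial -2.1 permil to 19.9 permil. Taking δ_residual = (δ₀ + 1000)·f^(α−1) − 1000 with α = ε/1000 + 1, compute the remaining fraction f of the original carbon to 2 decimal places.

α − 1 = ε/1000 = -0.0298
(δ_res + 1000)/(δ₀ + 1000) = (19.9 + 1000)/(-2.1 + 1000) = 1019.9/997.9 = 1.022046
f = 1.022046^(1/-0.0298) = exp(ln(1.022046)/-0.0298) = exp(0.02181/-0.0298)
f = exp(-0.7318) = 0.4811

0.48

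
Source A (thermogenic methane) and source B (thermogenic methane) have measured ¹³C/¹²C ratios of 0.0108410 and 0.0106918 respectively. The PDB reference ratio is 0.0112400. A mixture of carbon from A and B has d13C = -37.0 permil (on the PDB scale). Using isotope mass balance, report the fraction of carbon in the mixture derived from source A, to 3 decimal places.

0.887

δ_A = (0.0108410/0.0112400 − 1)×1000 = (0.964502 − 1)×1000 = -35.498 permil
δ_B = (0.0106918/0.0112400 − 1)×1000 = (0.951228 − 1)×1000 = -48.772 permil
f_A = (δ_mix − δ_B)/(δ_A − δ_B) = (-37.0 − (-48.772))/(-35.498 − (-48.772))
f_A = 11.772 / 13.274 = 0.8869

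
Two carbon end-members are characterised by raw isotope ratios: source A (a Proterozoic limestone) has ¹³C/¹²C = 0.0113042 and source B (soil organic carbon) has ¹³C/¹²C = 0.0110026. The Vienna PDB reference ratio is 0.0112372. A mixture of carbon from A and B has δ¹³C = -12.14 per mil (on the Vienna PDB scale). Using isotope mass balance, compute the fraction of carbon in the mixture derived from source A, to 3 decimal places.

δ_A = (0.0113042/0.0112372 − 1)×1000 = (1.005962 − 1)×1000 = 5.962 per mil
δ_B = (0.0110026/0.0112372 − 1)×1000 = (0.979123 − 1)×1000 = -20.877 per mil
f_A = (δ_mix − δ_B)/(δ_A − δ_B) = (-12.14 − (-20.877))/(5.962 − (-20.877))
f_A = 8.737 / 26.839 = 0.3255

0.326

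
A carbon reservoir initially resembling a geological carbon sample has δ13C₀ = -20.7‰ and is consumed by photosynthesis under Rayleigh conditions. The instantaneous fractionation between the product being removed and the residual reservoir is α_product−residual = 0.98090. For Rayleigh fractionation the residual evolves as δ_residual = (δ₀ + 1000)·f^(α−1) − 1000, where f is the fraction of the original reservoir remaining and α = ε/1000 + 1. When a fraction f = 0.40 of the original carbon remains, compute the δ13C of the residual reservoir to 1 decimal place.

-3.4‰

Rayleigh residual: δ_res = (δ₀ + 1000)·f^(α−1) − 1000
α − 1 = -0.01910
f^(α−1) = 0.40^(-0.01910) = 1.017655
δ_res = (-20.7 + 1000) × 1.017655 − 1000 = 996.590 − 1000 = -3.41‰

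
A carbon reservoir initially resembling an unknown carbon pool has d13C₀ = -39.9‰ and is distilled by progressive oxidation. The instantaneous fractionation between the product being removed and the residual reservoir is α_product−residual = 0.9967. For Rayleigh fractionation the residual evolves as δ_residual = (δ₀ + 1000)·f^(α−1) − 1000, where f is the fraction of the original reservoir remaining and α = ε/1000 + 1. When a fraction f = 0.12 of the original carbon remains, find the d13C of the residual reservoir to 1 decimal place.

Rayleigh residual: δ_res = (δ₀ + 1000)·f^(α−1) − 1000
α − 1 = -0.00330
f^(α−1) = 0.12^(-0.00330) = 1.007021
δ_res = (-39.9 + 1000) × 1.007021 − 1000 = 966.841 − 1000 = -33.16‰

-33.2‰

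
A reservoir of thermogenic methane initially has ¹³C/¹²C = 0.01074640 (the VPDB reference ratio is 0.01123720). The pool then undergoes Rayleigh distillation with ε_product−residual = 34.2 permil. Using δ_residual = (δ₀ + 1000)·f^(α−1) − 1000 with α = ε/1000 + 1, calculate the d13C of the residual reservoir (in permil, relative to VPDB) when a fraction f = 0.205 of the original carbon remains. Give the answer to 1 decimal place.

-94.1 permil

δ₀ = (0.01074640/0.01123720 − 1)×1000 = (0.956324 − 1)×1000 = -43.676 permil
α − 1 = ε/1000 = 0.0342
f^(α−1) = 0.205^(0.0342) = 0.947244
δ_res = (-43.676 + 1000) × 0.947244 − 1000 = 905.872 − 1000 = -94.13 permil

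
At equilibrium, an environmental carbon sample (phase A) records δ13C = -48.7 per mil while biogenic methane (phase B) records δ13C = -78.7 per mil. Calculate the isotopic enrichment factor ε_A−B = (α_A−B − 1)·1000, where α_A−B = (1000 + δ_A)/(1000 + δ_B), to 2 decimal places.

32.56 per mil

α_A−B = (1000 + -48.7) / (1000 + -78.7) = 951.3 / 921.3 = 1.032563
ε_A−B = (1.032563 − 1) × 1000 = 32.563 per mil
(The approximation ε ≈ δ_A − δ_B would give 30.0 per mil.)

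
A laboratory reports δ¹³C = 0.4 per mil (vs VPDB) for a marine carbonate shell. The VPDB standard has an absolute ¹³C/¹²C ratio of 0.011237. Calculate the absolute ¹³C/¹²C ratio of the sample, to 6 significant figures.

0.0112415

R_sample = R_standard × (δ¹³C/1000 + 1)
R_sample = 0.011237 × (0.4/1000 + 1) = 0.011237 × 1.000400
R_sample = 0.0112415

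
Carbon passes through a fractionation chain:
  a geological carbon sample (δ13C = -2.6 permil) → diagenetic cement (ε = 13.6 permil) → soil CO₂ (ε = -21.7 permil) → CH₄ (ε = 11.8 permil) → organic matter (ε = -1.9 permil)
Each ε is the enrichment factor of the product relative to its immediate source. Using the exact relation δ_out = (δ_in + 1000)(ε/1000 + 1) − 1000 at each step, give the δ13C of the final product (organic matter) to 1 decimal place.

step 1: δ = (-2.60 + 1000)·(13.6/1000 + 1) − 1000 = 10.96 permil
step 2: δ = (10.96 + 1000)·(-21.7/1000 + 1) − 1000 = -10.97 permil
step 3: δ = (-10.97 + 1000)·(11.8/1000 + 1) − 1000 = 0.70 permil
step 4: δ = (0.70 + 1000)·(-1.9/1000 + 1) − 1000 = -1.20 permil

-1.2 permil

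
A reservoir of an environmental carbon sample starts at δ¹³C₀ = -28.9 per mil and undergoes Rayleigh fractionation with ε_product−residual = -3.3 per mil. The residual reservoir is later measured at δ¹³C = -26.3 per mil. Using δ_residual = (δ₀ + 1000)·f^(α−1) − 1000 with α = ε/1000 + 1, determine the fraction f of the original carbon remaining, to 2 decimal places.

α − 1 = ε/1000 = -0.0033
(δ_res + 1000)/(δ₀ + 1000) = (-26.3 + 1000)/(-28.9 + 1000) = 973.7/971.1 = 1.002677
f = 1.002677^(1/-0.0033) = exp(ln(1.002677)/-0.0033) = exp(0.00267/-0.0033)
f = exp(-0.8102) = 0.4448

0.44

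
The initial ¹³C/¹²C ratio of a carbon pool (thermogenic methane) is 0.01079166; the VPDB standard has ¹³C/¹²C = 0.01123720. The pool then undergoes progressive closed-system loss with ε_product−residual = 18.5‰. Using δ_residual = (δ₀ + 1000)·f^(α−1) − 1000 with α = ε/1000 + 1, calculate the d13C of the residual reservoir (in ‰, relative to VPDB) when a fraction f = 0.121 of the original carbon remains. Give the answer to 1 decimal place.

-76.4‰

δ₀ = (0.01079166/0.01123720 − 1)×1000 = (0.960351 − 1)×1000 = -39.649‰
α − 1 = ε/1000 = 0.0185
f^(α−1) = 0.121^(0.0185) = 0.961682
δ_res = (-39.649 + 1000) × 0.961682 − 1000 = 923.553 − 1000 = -76.45‰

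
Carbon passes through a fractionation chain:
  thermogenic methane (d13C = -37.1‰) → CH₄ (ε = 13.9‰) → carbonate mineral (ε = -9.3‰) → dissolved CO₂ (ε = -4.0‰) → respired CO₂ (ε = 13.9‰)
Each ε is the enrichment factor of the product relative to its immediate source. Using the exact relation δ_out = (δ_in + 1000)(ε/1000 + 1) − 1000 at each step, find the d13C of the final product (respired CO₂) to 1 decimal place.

step 1: δ = (-37.10 + 1000)·(13.9/1000 + 1) − 1000 = -23.72‰
step 2: δ = (-23.72 + 1000)·(-9.3/1000 + 1) − 1000 = -32.80‰
step 3: δ = (-32.80 + 1000)·(-4.0/1000 + 1) − 1000 = -36.66‰
step 4: δ = (-36.66 + 1000)·(13.9/1000 + 1) − 1000 = -23.27‰

-23.3‰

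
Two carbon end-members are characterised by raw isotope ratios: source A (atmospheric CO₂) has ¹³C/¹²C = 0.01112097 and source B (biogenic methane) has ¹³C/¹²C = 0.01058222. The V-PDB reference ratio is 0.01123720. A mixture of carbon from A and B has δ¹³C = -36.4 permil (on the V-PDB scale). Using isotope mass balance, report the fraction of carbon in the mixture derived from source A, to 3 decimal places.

δ_A = (0.01112097/0.01123720 − 1)×1000 = (0.989657 − 1)×1000 = -10.343 permil
δ_B = (0.01058222/0.01123720 − 1)×1000 = (0.941713 − 1)×1000 = -58.287 permil
f_A = (δ_mix − δ_B)/(δ_A − δ_B) = (-36.4 − (-58.287))/(-10.343 − (-58.287))
f_A = 21.887 / 47.943 = 0.4565

0.457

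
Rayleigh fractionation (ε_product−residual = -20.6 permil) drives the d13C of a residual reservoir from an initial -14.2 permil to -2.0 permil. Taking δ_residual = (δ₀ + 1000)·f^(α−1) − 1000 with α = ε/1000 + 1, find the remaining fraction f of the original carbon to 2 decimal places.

α − 1 = ε/1000 = -0.0206
(δ_res + 1000)/(δ₀ + 1000) = (-2.0 + 1000)/(-14.2 + 1000) = 998.0/985.8 = 1.012376
f = 1.012376^(1/-0.0206) = exp(ln(1.012376)/-0.0206) = exp(0.01230/-0.0206)
f = exp(-0.5971) = 0.5504

0.55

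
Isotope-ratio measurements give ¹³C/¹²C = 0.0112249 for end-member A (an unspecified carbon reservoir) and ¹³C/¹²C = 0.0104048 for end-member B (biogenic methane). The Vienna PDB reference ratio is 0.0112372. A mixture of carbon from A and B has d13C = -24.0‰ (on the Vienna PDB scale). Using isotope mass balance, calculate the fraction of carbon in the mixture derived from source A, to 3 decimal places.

0.686

δ_A = (0.0112249/0.0112372 − 1)×1000 = (0.998905 − 1)×1000 = -1.095‰
δ_B = (0.0104048/0.0112372 − 1)×1000 = (0.925925 − 1)×1000 = -74.075‰
f_A = (δ_mix − δ_B)/(δ_A − δ_B) = (-24.0 − (-74.075))/(-1.095 − (-74.075))
f_A = 50.075 / 72.981 = 0.6861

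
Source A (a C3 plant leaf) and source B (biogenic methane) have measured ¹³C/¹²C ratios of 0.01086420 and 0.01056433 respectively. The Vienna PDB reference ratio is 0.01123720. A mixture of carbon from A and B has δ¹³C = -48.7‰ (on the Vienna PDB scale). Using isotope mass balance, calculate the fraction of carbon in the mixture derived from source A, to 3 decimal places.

0.419

δ_A = (0.01086420/0.01123720 − 1)×1000 = (0.966807 − 1)×1000 = -33.193‰
δ_B = (0.01056433/0.01123720 − 1)×1000 = (0.940121 − 1)×1000 = -59.879‰
f_A = (δ_mix − δ_B)/(δ_A − δ_B) = (-48.7 − (-59.879))/(-33.193 − (-59.879))
f_A = 11.179 / 26.685 = 0.4189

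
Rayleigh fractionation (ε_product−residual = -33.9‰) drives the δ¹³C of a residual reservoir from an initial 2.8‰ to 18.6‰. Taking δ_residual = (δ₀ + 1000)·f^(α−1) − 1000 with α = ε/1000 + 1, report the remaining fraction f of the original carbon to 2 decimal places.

0.63

α − 1 = ε/1000 = -0.0339
(δ_res + 1000)/(δ₀ + 1000) = (18.6 + 1000)/(2.8 + 1000) = 1018.6/1002.8 = 1.015756
f = 1.015756^(1/-0.0339) = exp(ln(1.015756)/-0.0339) = exp(0.01563/-0.0339)
f = exp(-0.4612) = 0.6306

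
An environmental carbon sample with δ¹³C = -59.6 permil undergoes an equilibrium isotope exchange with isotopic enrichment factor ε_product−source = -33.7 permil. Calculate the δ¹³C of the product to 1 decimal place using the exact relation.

To first order, δ_product ≈ δ_source + ε = -93.3 permil.
Exactly, δ_product = (δ_source + 1000)·(ε/1000 + 1) − 1000.
δ_product = (-59.6 + 1000) × (-33.7/1000 + 1) − 1000
δ_product = -91.29 permil

-91.3 permil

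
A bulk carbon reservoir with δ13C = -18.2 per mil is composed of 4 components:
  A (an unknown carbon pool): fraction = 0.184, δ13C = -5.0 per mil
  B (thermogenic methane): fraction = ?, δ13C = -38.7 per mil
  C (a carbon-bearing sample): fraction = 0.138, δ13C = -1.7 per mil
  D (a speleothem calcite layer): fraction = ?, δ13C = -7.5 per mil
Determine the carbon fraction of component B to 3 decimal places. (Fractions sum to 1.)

Let f_B and f_D be the unknown fractions; fractions sum to 1 so f_B + f_D = 0.678.
Mass balance: Σ fᵢ·δᵢ = δ_bulk ⇒ f_B·(-38.7) + f_D·(-7.5) = -18.2 − (-1.155) = -17.045
Substitute f_D = 0.678 − f_B:
f_B·(-38.7 − -7.5) = -17.045 − 0.678×(-7.5) = -11.960
f_B = -11.960 / -31.2 = 0.3833

0.383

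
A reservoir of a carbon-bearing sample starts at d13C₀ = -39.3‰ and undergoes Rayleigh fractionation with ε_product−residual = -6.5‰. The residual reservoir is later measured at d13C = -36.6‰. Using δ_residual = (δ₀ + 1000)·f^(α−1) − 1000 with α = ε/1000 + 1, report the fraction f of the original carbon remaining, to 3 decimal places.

α − 1 = ε/1000 = -0.0065
(δ_res + 1000)/(δ₀ + 1000) = (-36.6 + 1000)/(-39.3 + 1000) = 963.4/960.7 = 1.002810
f = 1.002810^(1/-0.0065) = exp(ln(1.002810)/-0.0065) = exp(0.00281/-0.0065)
f = exp(-0.4318) = 0.6494

0.649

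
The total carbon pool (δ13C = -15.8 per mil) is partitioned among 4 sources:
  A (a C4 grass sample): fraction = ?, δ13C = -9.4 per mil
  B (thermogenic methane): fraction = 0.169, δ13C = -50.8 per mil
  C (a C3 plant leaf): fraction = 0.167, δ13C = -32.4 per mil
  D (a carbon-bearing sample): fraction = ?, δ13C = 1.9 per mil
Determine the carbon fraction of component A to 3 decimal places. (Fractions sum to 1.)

0.271

Let f_A and f_D be the unknown fractions; fractions sum to 1 so f_A + f_D = 0.664.
Mass balance: Σ fᵢ·δᵢ = δ_bulk ⇒ f_A·(-9.4) + f_D·(1.9) = -15.8 − (-13.996) = -1.804
Substitute f_D = 0.664 − f_A:
f_A·(-9.4 − 1.9) = -1.804 − 0.664×(1.9) = -3.066
f_A = -3.066 / -11.3 = 0.2713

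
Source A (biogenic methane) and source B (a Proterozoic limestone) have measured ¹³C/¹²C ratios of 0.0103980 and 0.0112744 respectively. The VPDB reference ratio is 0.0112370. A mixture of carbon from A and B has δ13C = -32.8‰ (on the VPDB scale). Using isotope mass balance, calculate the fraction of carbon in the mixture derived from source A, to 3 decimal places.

δ_A = (0.0103980/0.0112370 − 1)×1000 = (0.925336 − 1)×1000 = -74.664‰
δ_B = (0.0112744/0.0112370 − 1)×1000 = (1.003328 − 1)×1000 = 3.328‰
f_A = (δ_mix − δ_B)/(δ_A − δ_B) = (-32.8 − (3.328))/(-74.664 − (3.328))
f_A = -36.128 / -77.992 = 0.4632

0.463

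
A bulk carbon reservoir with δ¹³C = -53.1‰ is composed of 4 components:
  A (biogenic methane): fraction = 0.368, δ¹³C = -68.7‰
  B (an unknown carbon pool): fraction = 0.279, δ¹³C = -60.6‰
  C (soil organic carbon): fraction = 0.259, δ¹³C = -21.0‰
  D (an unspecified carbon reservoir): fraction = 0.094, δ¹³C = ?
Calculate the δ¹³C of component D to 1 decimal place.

Isotope mass balance: δ_bulk = Σ fᵢ·δᵢ.
-53.1 = 0.368×(-68.7) + 0.279×(-60.6) + 0.259×(-21.0) + 0.094×δ_D
0.094·δ_D = -53.1 − (-47.628) = -5.472
δ_D = -5.472 / 0.094 = -58.21‰

-58.2‰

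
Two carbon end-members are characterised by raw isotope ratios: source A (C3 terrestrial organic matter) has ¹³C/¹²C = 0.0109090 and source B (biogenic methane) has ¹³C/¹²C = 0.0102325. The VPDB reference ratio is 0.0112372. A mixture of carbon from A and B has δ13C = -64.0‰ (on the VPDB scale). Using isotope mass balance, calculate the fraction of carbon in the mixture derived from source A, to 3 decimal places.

0.422

δ_A = (0.0109090/0.0112372 − 1)×1000 = (0.970793 − 1)×1000 = -29.207‰
δ_B = (0.0102325/0.0112372 − 1)×1000 = (0.910592 − 1)×1000 = -89.408‰
f_A = (δ_mix − δ_B)/(δ_A − δ_B) = (-64.0 − (-89.408))/(-29.207 − (-89.408))
f_A = 25.408 / 60.202 = 0.4221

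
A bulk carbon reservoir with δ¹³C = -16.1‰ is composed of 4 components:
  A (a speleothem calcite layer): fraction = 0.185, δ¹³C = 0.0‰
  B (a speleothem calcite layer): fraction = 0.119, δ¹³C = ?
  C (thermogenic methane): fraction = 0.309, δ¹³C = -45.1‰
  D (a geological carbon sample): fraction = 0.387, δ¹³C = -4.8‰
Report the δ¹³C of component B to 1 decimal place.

Isotope mass balance: δ_bulk = Σ fᵢ·δᵢ.
-16.1 = 0.185×(-0.0) + 0.119×δ_B + 0.309×(-45.1) + 0.387×(-4.8)
0.119·δ_B = -16.1 − (-15.793) = -0.307
δ_B = -0.307 / 0.119 = -2.58‰

-2.6‰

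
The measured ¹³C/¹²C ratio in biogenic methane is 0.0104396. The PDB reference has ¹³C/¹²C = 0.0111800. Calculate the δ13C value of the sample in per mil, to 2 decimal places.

δ13C = (R_sample / R_standard − 1) × 1000
R_sample / R_standard = 0.0104396 / 0.0111800 = 0.933775
δ13C = (0.933775 − 1) × 1000 = -66.225 per mil

-66.23 per mil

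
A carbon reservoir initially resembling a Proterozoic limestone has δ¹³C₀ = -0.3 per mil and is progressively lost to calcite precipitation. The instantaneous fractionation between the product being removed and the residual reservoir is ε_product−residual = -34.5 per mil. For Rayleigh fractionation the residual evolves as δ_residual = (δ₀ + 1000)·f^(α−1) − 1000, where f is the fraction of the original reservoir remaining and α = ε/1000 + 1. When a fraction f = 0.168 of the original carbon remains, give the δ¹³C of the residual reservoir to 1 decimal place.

63.2 per mil

Rayleigh residual: δ_res = (δ₀ + 1000)·f^(α−1) − 1000
α = ε/1000 + 1 = 0.96550, so α − 1 = -0.03450
f^(α−1) = 0.168^(-0.03450) = 1.063474
δ_res = (-0.3 + 1000) × 1.063474 − 1000 = 1063.155 − 1000 = 63.15 per mil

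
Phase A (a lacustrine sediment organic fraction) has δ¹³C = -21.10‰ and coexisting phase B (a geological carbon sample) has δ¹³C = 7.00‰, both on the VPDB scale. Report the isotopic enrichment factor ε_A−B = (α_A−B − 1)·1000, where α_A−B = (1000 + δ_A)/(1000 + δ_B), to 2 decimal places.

-27.90‰

α_A−B = (1000 + -21.10) / (1000 + 7.00) = 978.90 / 1007.00 = 0.972095
ε_A−B = (0.972095 − 1) × 1000 = -27.905‰
(The approximation ε ≈ δ_A − δ_B would give -28.10‰.)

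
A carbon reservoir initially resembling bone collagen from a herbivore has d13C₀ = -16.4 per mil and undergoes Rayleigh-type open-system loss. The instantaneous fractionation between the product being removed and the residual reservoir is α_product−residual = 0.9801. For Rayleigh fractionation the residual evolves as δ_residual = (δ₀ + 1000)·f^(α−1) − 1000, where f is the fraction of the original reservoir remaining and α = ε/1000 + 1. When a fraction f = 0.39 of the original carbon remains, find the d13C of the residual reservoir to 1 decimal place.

Rayleigh residual: δ_res = (δ₀ + 1000)·f^(α−1) − 1000
α − 1 = -0.01990
f^(α−1) = 0.39^(-0.01990) = 1.018915
δ_res = (-16.4 + 1000) × 1.018915 − 1000 = 1002.204 − 1000 = 2.20 per mil

2.2 per mil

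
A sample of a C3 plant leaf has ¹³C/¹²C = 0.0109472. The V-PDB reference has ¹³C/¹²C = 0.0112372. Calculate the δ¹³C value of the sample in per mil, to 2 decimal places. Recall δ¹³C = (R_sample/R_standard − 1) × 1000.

-25.81 per mil

δ¹³C = (R_sample / R_standard − 1) × 1000
R_sample / R_standard = 0.0109472 / 0.0112372 = 0.974193
δ¹³C = (0.974193 − 1) × 1000 = -25.807 per mil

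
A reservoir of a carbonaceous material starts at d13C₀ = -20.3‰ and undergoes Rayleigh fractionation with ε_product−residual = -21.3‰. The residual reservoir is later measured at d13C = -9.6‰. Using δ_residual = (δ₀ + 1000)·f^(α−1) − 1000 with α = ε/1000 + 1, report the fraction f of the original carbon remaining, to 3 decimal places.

α − 1 = ε/1000 = -0.0213
(δ_res + 1000)/(δ₀ + 1000) = (-9.6 + 1000)/(-20.3 + 1000) = 990.4/979.7 = 1.010922
f = 1.010922^(1/-0.0213) = exp(ln(1.010922)/-0.0213) = exp(0.01086/-0.0213)
f = exp(-0.5100) = 0.6005

0.601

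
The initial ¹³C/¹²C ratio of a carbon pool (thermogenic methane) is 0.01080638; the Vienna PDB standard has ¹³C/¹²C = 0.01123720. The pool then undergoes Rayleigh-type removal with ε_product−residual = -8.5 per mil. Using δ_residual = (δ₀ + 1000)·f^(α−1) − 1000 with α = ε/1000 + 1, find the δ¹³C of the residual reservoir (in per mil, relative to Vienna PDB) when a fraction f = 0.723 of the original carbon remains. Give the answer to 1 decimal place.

δ₀ = (0.01080638/0.01123720 − 1)×1000 = (0.961661 − 1)×1000 = -38.339 per mil
α − 1 = ε/1000 = -0.0085
f^(α−1) = 0.723^(-0.0085) = 1.002761
δ_res = (-38.339 + 1000) × 1.002761 − 1000 = 964.316 − 1000 = -35.68 per mil

-35.7 per mil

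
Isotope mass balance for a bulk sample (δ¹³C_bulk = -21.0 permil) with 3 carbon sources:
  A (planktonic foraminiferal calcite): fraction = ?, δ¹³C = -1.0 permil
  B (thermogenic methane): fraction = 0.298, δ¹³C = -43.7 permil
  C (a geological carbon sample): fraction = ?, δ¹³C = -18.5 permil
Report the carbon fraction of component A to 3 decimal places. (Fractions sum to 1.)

Let f_A and f_C be the unknown fractions; fractions sum to 1 so f_A + f_C = 0.702.
Mass balance: Σ fᵢ·δᵢ = δ_bulk ⇒ f_A·(-1.0) + f_C·(-18.5) = -21.0 − (-13.023) = -7.977
Substitute f_C = 0.702 − f_A:
f_A·(-1.0 − -18.5) = -7.977 − 0.702×(-18.5) = 5.010
f_A = 5.010 / 17.5 = 0.2863

0.286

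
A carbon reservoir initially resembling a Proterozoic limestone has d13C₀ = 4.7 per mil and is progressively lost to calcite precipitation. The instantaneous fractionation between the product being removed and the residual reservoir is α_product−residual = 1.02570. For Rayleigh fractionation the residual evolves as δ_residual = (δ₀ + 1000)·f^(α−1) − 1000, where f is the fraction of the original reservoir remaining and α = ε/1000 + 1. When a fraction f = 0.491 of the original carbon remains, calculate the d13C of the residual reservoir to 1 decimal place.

Rayleigh residual: δ_res = (δ₀ + 1000)·f^(α−1) − 1000
α − 1 = 0.02570
f^(α−1) = 0.491^(0.02570) = 0.981885
δ_res = (4.7 + 1000) × 0.981885 − 1000 = 986.500 − 1000 = -13.50 per mil

-13.5 per mil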